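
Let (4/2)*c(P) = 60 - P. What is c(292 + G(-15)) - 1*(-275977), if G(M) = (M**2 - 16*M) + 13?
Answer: 275622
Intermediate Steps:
G(M) = 13 + M**2 - 16*M
c(P) = 30 - P/2 (c(P) = (60 - P)/2 = 30 - P/2)
c(292 + G(-15)) - 1*(-275977) = (30 - (292 + (13 + (-15)**2 - 16*(-15)))/2) - 1*(-275977) = (30 - (292 + (13 + 225 + 240))/2) + 275977 = (30 - (292 + 478)/2) + 275977 = (30 - 1/2*770) + 275977 = (30 - 385) + 275977 = -355 + 275977 = 275622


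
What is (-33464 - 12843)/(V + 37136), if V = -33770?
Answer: -46307/3366 ≈ -13.757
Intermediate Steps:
(-33464 - 12843)/(V + 37136) = (-33464 - 12843)/(-33770 + 37136) = -46307/3366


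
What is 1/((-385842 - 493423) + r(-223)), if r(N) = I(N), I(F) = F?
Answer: -1/879488 ≈ -1.1370e-6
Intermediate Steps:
r(N) = N
1/((-385842 - 493423) + r(-223)) = 1/((-385842 - 493423) - 223) = 1/(-879265 - 223) = 1/(-879488) = -1/879488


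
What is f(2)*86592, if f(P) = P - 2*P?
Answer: -173184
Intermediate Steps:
f(P) = -P
f(2)*86592 = -1*2*86592 = -2*86592 = -173184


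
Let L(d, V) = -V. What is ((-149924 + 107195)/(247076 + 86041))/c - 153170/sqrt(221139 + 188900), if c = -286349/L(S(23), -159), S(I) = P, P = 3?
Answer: 754879/10598635537 - 153170*sqrt(410039)/410039 ≈ -239.20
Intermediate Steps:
S(I) = 3
c = -286349/159 (c = -286349/((-1*(-159))) = -286349/159 ≈ -1800.9)
((-149924 + 107195)/(247076 + 86041))/c - 153170/sqrt(221139 + 188900) = ((-149924 + 107195)/(247076 + 86041))/(-286349/159) - 153170/sqrt(221139 + 188900) = -42729/333117*(-159/286349) - 153170*sqrt(410039)/410039 = -42729*1/333117*(-159/286349) - 153170*sqrt(410039)/410039 = -14243/111039*(-159/286349) - 153170*sqrt(410039)/410039 = 754879/10598635537 - 153170*sqrt(410039)/410039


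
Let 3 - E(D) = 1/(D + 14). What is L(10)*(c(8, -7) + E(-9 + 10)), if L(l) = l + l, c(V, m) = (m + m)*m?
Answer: 6056/3 ≈ 2018.7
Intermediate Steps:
E(D) = 3 - 1/(14 + D) (E(D) = 3 - 1/(D + 14) = 3 - 1/(14 + D))
c(V, m) = 2*m**2 (c(V, m) = (2*m)*m = 2*m**2)
L(l) = 2*l
L(10)*(c(8, -7) + E(-9 + 10)) = (2*10)*(2*(-7)**2 + (41 + 3*(-9 + 10))/(14 + (-9 + 10))) = 20*(2*49 + (41 + 3*1)/(14 + 1)) = 20*(98 + (41 + 3)/15) = 20*(98 + (1/15)*44) = 20*(98 + 44/15) = 20*(1514/15) = 6056/3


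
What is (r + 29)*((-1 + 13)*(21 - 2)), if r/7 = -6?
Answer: -2964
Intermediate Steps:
r = -42 (r = 7*(-6) = -42)
(r + 29)*((-1 + 13)*(21 - 2)) = (-42 + 29)*((-1 + 13)*(21 - 2)) = -156*19 = -13*228 = -2964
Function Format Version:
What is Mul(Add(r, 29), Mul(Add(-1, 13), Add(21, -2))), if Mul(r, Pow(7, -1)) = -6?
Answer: -2964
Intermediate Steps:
r = -42 (r = Mul(7, -6) = -42)
Mul(Add(r, 29), Mul(Add(-1, 13), Add(21, -2))) = Mul(Add(-42, 29), Mul(Add(-1, 13), Add(21, -2))) = Mul(-13, Mul(12, 19)) = Mul(-13, 228) = -2964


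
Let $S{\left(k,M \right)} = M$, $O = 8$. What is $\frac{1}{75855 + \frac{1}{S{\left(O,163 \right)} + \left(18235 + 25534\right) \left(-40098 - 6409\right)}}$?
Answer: $\frac{2035564720}{154407761835599} \approx 1.3183 \cdot 10^{-5}$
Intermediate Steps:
$\frac{1}{75855 + \frac{1}{S{\left(O,163 \right)} + \left(18235 + 25534\right) \left(-40098 - 6409\right)}} = \frac{1}{75855 + \frac{1}{163 + \left(18235 + 25534\right) \left(-40098 - 6409\right)}} = \frac{1}{75855 + \frac{1}{163 + 43769 \left(-46507\right)}} = \frac{1}{75855 + \frac{1}{163 - 2035564883}} = \frac{1}{75855 + \frac{1}{-2035564720}} = \frac{1}{75855 - \frac{1}{2035564720}} = \frac{1}{\frac{154407761835599}{2035564720}} = \frac{2035564720}{154407761835599}$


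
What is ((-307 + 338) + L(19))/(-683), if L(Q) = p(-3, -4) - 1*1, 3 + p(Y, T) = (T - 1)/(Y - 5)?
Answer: -221/5464 ≈ -0.040447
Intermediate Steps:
p(Y, T) = -3 + (-1 + T)/(-5 + Y) (p(Y, T) = -3 + (T - 1)/(Y - 5) = -3 + (-1 + T)/(-5 + Y))
L(Q) = -27/8 (L(Q) = (14 - 4 - 3*(-3))/(-5 - 3) - 1*1 = (14 - 4 + 9)/(-8) - 1 = -⅛*19 - 1 = -19/8 - 1 = -27/8)
((-307 + 338) + L(19))/(-683) = ((-307 + 338) - 27/8)/(-683) = (31 - 27/8)*(-1/683) = (221/8)*(-1/683) = -221/5464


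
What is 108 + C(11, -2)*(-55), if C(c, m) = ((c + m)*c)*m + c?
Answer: 10393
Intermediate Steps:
C(c, m) = c + c*m*(c + m) (C(c, m) = (c*(c + m))*m + c = c*m*(c + m) + c = c + c*m*(c + m))
108 + C(11, -2)*(-55) = 108 + (11*(1 + (-2)**2 + 11*(-2)))*(-55) = 108 + (11*(1 + 4 - 22))*(-55) = 108 + (11*(-17))*(-55) = 108 - 187*(-55) = 108 + 10285 = 10393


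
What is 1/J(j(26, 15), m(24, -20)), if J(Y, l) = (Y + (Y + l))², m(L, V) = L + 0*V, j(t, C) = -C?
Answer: 1/36 ≈ 0.027778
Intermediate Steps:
m(L, V) = L (m(L, V) = L + 0 = L)
J(Y, l) = (l + 2*Y)²
1/J(j(26, 15), m(24, -20)) = 1/((24 + 2*(-1*15))²) = 1/((24 + 2*(-15))²) = 1/((24 - 30)²) = 1/((-6)²) = 1/36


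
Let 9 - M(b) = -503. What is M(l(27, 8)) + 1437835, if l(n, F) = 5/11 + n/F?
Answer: 1438347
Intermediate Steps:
l(n, F) = 5/11 + n/F (l(n, F) = 5*(1/11) + n/F = 5/11 + n/F)
M(b) = 512 (M(b) = 9 - 1*(-503) = 9 + 503 = 512)
M(l(27, 8)) + 1437835 = 512 + 1437835 = 1438347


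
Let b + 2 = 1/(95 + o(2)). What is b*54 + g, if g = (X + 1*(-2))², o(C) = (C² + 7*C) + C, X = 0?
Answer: -11906/115 ≈ -103.53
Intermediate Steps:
o(C) = C² + 8*C
g = 4 (g = (0 + 1*(-2))² = (0 - 2)² = (-2)² = 4)
b = -229/115 (b = -2 + 1/(95 + 2*(8 + 2)) = -2 + 1/(95 + 2*10) = -2 + 1/(95 + 20) = -2 + 1/115 = -229/115 ≈ -1.9913)
b*54 + g = -229/115*54 + 4 = -12366/115 + 4 = -11906/115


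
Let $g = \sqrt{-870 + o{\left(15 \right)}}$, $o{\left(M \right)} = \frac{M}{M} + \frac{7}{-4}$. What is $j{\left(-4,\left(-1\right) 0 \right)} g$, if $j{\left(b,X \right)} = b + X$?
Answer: $- 18 i \sqrt{43} \approx - 118.03 i$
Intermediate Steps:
$o{\left(M \right)} = - \frac{3}{4}$ ($o{\left(M \right)} = 1 + 7 \left(- \frac{1}{4}\right) = 1 - \frac{7}{4} = - \frac{3}{4}$)
$j{\left(b,X \right)} = X + b$
$g = \frac{9 i \sqrt{43}}{2}$ ($g = \sqrt{-870 - \frac{3}{4}} = \sqrt{- \frac{3483}{4}} = \frac{9 i \sqrt{43}}{2} \approx 29.508 i$)
$j{\left(-4,\left(-1\right) 0 \right)} g = \left(\left(-1\right) 0 - 4\right) \frac{9 i \sqrt{43}}{2} = \left(0 - 4\right) \frac{9 i \sqrt{43}}{2} = - 4 \frac{9 i \sqrt{43}}{2} = - 18 i \sqrt{43}$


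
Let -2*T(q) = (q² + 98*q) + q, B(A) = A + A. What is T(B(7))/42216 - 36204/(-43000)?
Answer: 186796883/226911000 ≈ 0.82322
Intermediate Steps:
B(A) = 2*A
T(q) = -99*q/2 - q²/2 (T(q) = -((q² + 98*q) + q)/2 = -(q² + 99*q)/2 = -99*q/2 - q²/2)
T(B(7))/42216 - 36204/(-43000) = -2*7*(99 + 2*7)/2/42216 - 36204/(-43000) = -½*14*(99 + 14)*(1/42216) - 36204*(-1/43000) = -½*14*113*(1/42216) + 9051/10750 = -791*1/42216 + 9051/10750 = -791/42216 + 9051/10750 = 186796883/226911000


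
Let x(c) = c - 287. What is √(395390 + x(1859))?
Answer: √396962 ≈ 630.05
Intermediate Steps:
x(c) = -287 + c
√(395390 + x(1859)) = √(395390 + (-287 + 1859)) = √(395390 + 1572) = √396962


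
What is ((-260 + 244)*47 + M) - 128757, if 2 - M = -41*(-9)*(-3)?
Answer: -128400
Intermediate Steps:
M = 1109 (M = 2 - (-41*(-9))*(-3) = 2 - 369*(-3) = 2 - 1*(-1107) = 2 + 1107 = 1109)
((-260 + 244)*47 + M) - 128757 = ((-260 + 244)*47 + 1109) - 128757 = (-16*47 + 1109) - 128757 = (-752 + 1109) - 128757 = 357 - 128757 = -128400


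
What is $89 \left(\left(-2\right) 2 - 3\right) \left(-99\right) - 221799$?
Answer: $-160122$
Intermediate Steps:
$89 \left(\left(-2\right) 2 - 3\right) \left(-99\right) - 221799 = 89 \left(-4 - 3\right) \left(-99\right) - 221799 = 89 \left(-7\right) \left(-99\right) - 221799 = \left(-623\right) \left(-99\right) - 221799 = 61677 - 221799 = -160122$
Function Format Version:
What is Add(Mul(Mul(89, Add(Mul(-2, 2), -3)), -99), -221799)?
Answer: -160122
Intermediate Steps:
Add(Mul(Mul(89, Add(Mul(-2, 2), -3)), -99), -221799) = Add(Mul(Mul(89, Add(-4, -3)), -99), -221799) = Add(Mul(Mul(89, -7), -99), -221799) = Add(Mul(-623, -99), -221799) = Add(61677, -221799) = -160122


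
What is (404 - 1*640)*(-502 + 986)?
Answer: -114224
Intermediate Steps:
(404 - 1*640)*(-502 + 986) = (404 - 640)*484 = -236*484 = -114224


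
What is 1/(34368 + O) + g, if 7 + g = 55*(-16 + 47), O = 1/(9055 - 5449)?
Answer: 210434856888/123931009 ≈ 1698.0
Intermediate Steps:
O = 1/3606 ≈ 0.00027732
g = 1698 (g = -7 + 55*(-16 + 47) = -7 + 55*31 = -7 + 1705 = 1698)
1/(34368 + O) + g = 1/(34368 + 1/3606) + 1698 = 1/(123931009/3606) + 1698 = 3606/123931009 + 1698 = 210434856888/123931009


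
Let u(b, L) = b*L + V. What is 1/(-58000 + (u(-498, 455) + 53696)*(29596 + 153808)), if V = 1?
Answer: -1/31709325772 ≈ -3.1536e-11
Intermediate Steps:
u(b, L) = 1 + L*b (u(b, L) = b*L + 1 = L*b + 1 = 1 + L*b)
1/(-58000 + (u(-498, 455) + 53696)*(29596 + 153808)) = 1/(-58000 + ((1 + 455*(-498)) + 53696)*(29596 + 153808)) = 1/(-58000 + ((1 - 226590) + 53696)*183404) = 1/(-58000 + (-226589 + 53696)*183404) = 1/(-58000 - 172893*183404) = 1/(-58000 - 31709267772) = 1/(-31709325772) = -1/31709325772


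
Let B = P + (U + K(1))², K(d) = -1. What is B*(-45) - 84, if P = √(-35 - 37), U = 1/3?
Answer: -104 - 270*I*√2 ≈ -104.0 - 381.84*I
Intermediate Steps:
U = ⅓ ≈ 0.33333
P = 6*I*√2 (P = √(-72) = 6*I*√2 ≈ 8.4853*I)
B = 4/9 + 6*I*√2 (B = 6*I*√2 + (⅓ - 1)² = 6*I*√2 + (-⅔)² = 6*I*√2 + 4/9 = 4/9 + 6*I*√2 ≈ 0.44444 + 8.4853*I)
B*(-45) - 84 = (4/9 + 6*I*√2)*(-45) - 84 = (-20 - 270*I*√2) - 84 = -104 - 270*I*√2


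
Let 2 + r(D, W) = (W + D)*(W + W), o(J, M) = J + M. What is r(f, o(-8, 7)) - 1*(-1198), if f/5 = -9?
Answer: 1288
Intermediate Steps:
f = -45 (f = 5*(-9) = -45)
r(D, W) = -2 + 2*W*(D + W) (r(D, W) = -2 + (W + D)*(W + W) = -2 + (D + W)*(2*W) = -2 + 2*W*(D + W))
r(f, o(-8, 7)) - 1*(-1198) = (-2 + 2*(-8 + 7)² + 2*(-45)*(-8 + 7)) - 1*(-1198) = (-2 + 2*(-1)² + 2*(-45)*(-1)) + 1198 = (-2 + 2*1 + 90) + 1198 = (-2 + 2 + 90) + 1198 = 90 + 1198 = 1288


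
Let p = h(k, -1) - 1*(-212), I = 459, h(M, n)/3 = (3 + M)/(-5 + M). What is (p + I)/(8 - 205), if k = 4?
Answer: -650/197 ≈ -3.2995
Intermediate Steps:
h(M, n) = 3*(3 + M)/(-5 + M) (h(M, n) = 3*((3 + M)/(-5 + M)) = 3*(3 + M)/(-5 + M))
p = 191 (p = 3*(3 + 4)/(-5 + 4) - 1*(-212) = 3*7/(-1) + 212 = 3*(-1)*7 + 212 = -21 + 212 = 191)
(p + I)/(8 - 205) = (191 + 459)/(8 - 205) = 650/(-197) = 650*(-1/197) = -650/197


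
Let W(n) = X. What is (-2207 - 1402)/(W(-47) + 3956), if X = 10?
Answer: -1203/1322 ≈ -0.90998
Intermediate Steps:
W(n) = 10
(-2207 - 1402)/(W(-47) + 3956) = (-2207 - 1402)/(10 + 3956) = -3609/3966 = -3609*1/3966 = -1203/1322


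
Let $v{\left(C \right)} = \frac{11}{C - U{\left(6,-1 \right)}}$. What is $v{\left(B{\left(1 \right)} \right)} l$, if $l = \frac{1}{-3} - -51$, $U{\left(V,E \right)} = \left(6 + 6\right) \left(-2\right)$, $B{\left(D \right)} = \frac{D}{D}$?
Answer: $\frac{1672}{75} \approx 22.293$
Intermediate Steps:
$B{\left(D \right)} = 1$
$U{\left(V,E \right)} = -24$ ($U{\left(V,E \right)} = 12 \left(-2\right) = -24$)
$v{\left(C \right)} = \frac{11}{24 + C}$ ($v{\left(C \right)} = \frac{11}{C - -24} = \frac{11}{C + 24} = \frac{11}{24 + C}$)
$l = \frac{152}{3}$ ($l = - \frac{1}{3} + 51 = \frac{152}{3} \approx 50.667$)
$v{\left(B{\left(1 \right)} \right)} l = \frac{11}{24 + 1} \cdot \frac{152}{3} = \frac{11}{25} \cdot \frac{152}{3} = \frac{1672}{75}$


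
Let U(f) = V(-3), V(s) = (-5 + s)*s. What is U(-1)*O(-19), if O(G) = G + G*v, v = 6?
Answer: -3192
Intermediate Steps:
V(s) = s*(-5 + s)
U(f) = 24 (U(f) = -3*(-5 - 3) = -3*(-8) = 24)
O(G) = 7*G (O(G) = G + G*6 = G + 6*G = 7*G)
U(-1)*O(-19) = 24*(7*(-19)) = 24*(-133) = -3192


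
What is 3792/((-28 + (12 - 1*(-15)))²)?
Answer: 3792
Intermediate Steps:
3792/((-28 + (12 - 1*(-15)))²) = 3792/((-28 + (12 + 15))²) = 3792/((-28 + 27)²) = 3792/((-1)²) = 3792/1 = 3792*1 = 3792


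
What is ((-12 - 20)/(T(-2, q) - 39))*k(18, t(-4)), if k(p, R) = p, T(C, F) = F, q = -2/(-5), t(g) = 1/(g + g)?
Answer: 2880/193 ≈ 14.922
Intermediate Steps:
t(g) = 1/(2*g)
q = ⅖ (q = -2*(-⅕) = ⅖ ≈ 0.40000)
((-12 - 20)/(T(-2, q) - 39))*k(18, t(-4)) = ((-12 - 20)/(⅖ - 39))*18 = -32/(-193/5)*18 = -32*(-5/193)*18 = (160/193)*18 = 2880/193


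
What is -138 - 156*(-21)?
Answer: 3138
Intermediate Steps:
-138 - 156*(-21) = -138 + 3276 = 3138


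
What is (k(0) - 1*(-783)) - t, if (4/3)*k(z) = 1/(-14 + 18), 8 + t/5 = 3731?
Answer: -285309/16 ≈ -17832.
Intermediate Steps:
t = 18615 (t = -40 + 5*3731 = -40 + 18655 = 18615)
k(z) = 3/16 (k(z) = 3/(4*(-14 + 18)) = (¾)/4 = (¾)*(¼) = 3/16)
(k(0) - 1*(-783)) - t = (3/16 - 1*(-783)) - 1*18615 = (3/16 + 783) - 18615 = 12531/16 - 18615 = -285309/16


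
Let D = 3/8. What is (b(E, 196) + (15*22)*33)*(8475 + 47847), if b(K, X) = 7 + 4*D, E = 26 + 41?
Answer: 613825317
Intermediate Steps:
D = 3/8 (D = 3*(⅛) = 3/8 ≈ 0.37500)
E = 67
b(K, X) = 17/2 (b(K, X) = 7 + 4*(3/8) = 7 + 3/2 = 17/2)
(b(E, 196) + (15*22)*33)*(8475 + 47847) = (17/2 + (15*22)*33)*(8475 + 47847) = (17/2 + 330*33)*56322 = (17/2 + 10890)*56322 = (21797/2)*56322 = 613825317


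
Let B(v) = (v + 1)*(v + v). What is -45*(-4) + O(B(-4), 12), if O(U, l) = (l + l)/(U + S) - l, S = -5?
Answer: 3216/19 ≈ 169.26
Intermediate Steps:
B(v) = 2*v*(1 + v) (B(v) = (1 + v)*(2*v) = 2*v*(1 + v))
O(U, l) = -l + 2*l/(-5 + U) (O(U, l) = (l + l)/(U - 5) - l = (2*l)/(-5 + U) - l = 2*l/(-5 + U) - l = -l + 2*l/(-5 + U))
-45*(-4) + O(B(-4), 12) = -45*(-4) + 12*(7 - 2*(-4)*(1 - 4))/(-5 + 2*(-4)*(1 - 4)) = 180 + 12*(7 - 2*(-4)*(-3))/(-5 + 2*(-4)*(-3)) = 180 + 12*(7 - 1*24)/(-5 + 24) = 180 + 12*(7 - 24)/19 = 180 + 12*(1/19)*(-17) = 180 - 204/19 = 3216/19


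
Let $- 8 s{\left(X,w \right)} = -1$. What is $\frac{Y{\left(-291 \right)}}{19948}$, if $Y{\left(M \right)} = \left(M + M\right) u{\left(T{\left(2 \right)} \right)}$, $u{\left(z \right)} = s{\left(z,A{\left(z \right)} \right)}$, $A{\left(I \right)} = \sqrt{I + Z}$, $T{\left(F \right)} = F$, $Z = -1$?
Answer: $- \frac{291}{79792} \approx -0.003647$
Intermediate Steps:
$A{\left(I \right)} = \sqrt{-1 + I}$ ($A{\left(I \right)} = \sqrt{I - 1} = \sqrt{-1 + I}$)
$s{\left(X,w \right)} = \frac{1}{8}$ ($s{\left(X,w \right)} = \left(- \frac{1}{8}\right) \left(-1\right) = \frac{1}{8}$)
$u{\left(z \right)} = \frac{1}{8}$
$Y{\left(M \right)} = \frac{M}{4}$ ($Y{\left(M \right)} = \left(M + M\right) \frac{1}{8} = 2 M \frac{1}{8} = \frac{M}{4}$)
$\frac{Y{\left(-291 \right)}}{19948} = \frac{\frac{1}{4} \left(-291\right)}{19948} = \left(- \frac{291}{4}\right) \frac{1}{19948} = - \frac{291}{79792}$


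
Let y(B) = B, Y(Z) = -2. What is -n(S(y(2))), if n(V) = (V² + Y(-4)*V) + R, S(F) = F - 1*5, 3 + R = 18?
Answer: -30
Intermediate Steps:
R = 15 (R = -3 + 18 = 15)
S(F) = -5 + F (S(F) = F - 5 = -5 + F)
n(V) = 15 + V² - 2*V (n(V) = (V² - 2*V) + 15 = 15 + V² - 2*V)
-n(S(y(2))) = -(15 + (-5 + 2)² - 2*(-5 + 2)) = -(15 + (-3)² - 2*(-3)) = -(15 + 9 + 6) = -1*30 = -30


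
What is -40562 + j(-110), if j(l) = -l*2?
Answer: -40342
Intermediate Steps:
j(l) = -2*l
-40562 + j(-110) = -40562 - 2*(-110) = -40562 + 220 = -40342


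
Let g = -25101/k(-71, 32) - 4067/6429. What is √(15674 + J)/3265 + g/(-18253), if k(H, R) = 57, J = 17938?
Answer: 53868716/2229622203 + 2*√8403/3265 ≈ 0.080312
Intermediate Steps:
g = -53868716/122151 (g = -25101/57 - 4067/6429 = -25101*1/57 - 4067*1/6429 = -8367/19 - 4067/6429 = -53868716/122151 ≈ -441.00)
√(15674 + J)/3265 + g/(-18253) = √(15674 + 17938)/3265 - 53868716/122151/(-18253) = √33612*(1/3265) - 53868716/122151*(-1/18253) = (2*√8403)*(1/3265) + 53868716/2229622203 = 2*√8403/3265 + 53868716/2229622203 = 53868716/2229622203 + 2*√8403/3265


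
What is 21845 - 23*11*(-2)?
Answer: 22351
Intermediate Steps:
21845 - 23*11*(-2) = 21845 - 253*(-2) = 21845 + 506 = 22351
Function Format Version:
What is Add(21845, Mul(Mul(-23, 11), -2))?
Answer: 22351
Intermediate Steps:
Add(21845, Mul(Mul(-23, 11), -2)) = Add(21845, Mul(-253, -2)) = Add(21845, 506) = 22351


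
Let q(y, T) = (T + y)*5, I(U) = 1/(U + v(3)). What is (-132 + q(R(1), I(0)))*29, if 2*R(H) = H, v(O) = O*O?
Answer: -67309/18 ≈ -3739.4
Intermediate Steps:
v(O) = O**2
I(U) = 1/(9 + U) (I(U) = 1/(U + 3**2) = 1/(U + 9) = 1/(9 + U))
R(H) = H/2
q(y, T) = 5*T + 5*y
(-132 + q(R(1), I(0)))*29 = (-132 + (5/(9 + 0) + 5*((1/2)*1)))*29 = (-132 + (5/9 + 5*(1/2)))*29 = (-132 + (5*(1/9) + 5/2))*29 = (-132 + (5/9 + 5/2))*29 = (-132 + 55/18)*29 = -2321/18*29 = -67309/18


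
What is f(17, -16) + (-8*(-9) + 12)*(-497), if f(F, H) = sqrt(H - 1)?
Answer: -41748 + I*sqrt(17) ≈ -41748.0 + 4.1231*I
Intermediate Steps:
f(F, H) = sqrt(-1 + H)
f(17, -16) + (-8*(-9) + 12)*(-497) = sqrt(-1 - 16) + (-8*(-9) + 12)*(-497) = sqrt(-17) + (72 + 12)*(-497) = I*sqrt(17) + 84*(-497) = I*sqrt(17) - 41748 = -41748 + I*sqrt(17)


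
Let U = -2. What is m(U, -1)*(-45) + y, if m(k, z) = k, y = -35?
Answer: 55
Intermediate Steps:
m(U, -1)*(-45) + y = -2*(-45) - 35 = 90 - 35 = 55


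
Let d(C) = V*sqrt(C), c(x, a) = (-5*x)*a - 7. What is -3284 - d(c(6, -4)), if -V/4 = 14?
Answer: -3284 + 56*sqrt(113) ≈ -2688.7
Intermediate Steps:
V = -56 (V = -4*14 = -56)
c(x, a) = -7 - 5*a*x (c(x, a) = -5*a*x - 7 = -7 - 5*a*x)
d(C) = -56*sqrt(C)
-3284 - d(c(6, -4)) = -3284 - (-56)*sqrt(-7 - 5*(-4)*6) = -3284 - (-56)*sqrt(-7 + 120) = -3284 - (-56)*sqrt(113) = -3284 + 56*sqrt(113)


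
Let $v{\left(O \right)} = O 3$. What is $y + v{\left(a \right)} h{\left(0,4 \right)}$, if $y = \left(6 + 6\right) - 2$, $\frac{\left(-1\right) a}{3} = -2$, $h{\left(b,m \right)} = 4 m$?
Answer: $298$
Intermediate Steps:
$a = 6$ ($a = \left(-3\right) \left(-2\right) = 6$)
$y = 10$ ($y = 12 - 2 = 10$)
$v{\left(O \right)} = 3 O$
$y + v{\left(a \right)} h{\left(0,4 \right)} = 10 + 3 \cdot 6 \cdot 4 \cdot 4 = 10 + 18 \cdot 16 = 10 + 288 = 298$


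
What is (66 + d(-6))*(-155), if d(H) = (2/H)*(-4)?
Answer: -31310/3 ≈ -10437.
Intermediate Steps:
d(H) = -8/H
(66 + d(-6))*(-155) = (66 - 8/(-6))*(-155) = (66 - 8*(-⅙))*(-155) = (66 + 4/3)*(-155) = (202/3)*(-155) = -31310/3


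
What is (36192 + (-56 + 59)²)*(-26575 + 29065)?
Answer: 90140490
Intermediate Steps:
(36192 + (-56 + 59)²)*(-26575 + 29065) = (36192 + 3²)*2490 = (36192 + 9)*2490 = 36201*2490 = 90140490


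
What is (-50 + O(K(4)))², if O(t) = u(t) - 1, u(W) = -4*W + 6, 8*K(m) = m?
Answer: 2209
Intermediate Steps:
K(m) = m/8
u(W) = 6 - 4*W
O(t) = 5 - 4*t (O(t) = (6 - 4*t) - 1 = 5 - 4*t)
(-50 + O(K(4)))² = (-50 + (5 - 4/2))² = (-50 + (5 - 4*½))² = (-50 + (5 - 2))² = (-50 + 3)² = (-47)² = 2209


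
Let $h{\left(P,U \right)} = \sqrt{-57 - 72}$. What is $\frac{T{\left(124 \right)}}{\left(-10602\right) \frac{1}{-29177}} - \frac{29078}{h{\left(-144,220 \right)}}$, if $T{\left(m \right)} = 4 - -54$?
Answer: $\frac{846133}{5301} + \frac{29078 i \sqrt{129}}{129} \approx 159.62 + 2560.2 i$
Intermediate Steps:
$T{\left(m \right)} = 58$ ($T{\left(m \right)} = 4 + 54 = 58$)
$h{\left(P,U \right)} = i \sqrt{129}$ ($h{\left(P,U \right)} = \sqrt{-129} = i \sqrt{129}$)
$\frac{T{\left(124 \right)}}{\left(-10602\right) \frac{1}{-29177}} - \frac{29078}{h{\left(-144,220 \right)}} = \frac{58}{\left(-10602\right) \frac{1}{-29177}} - \frac{29078}{i \sqrt{129}} = \frac{58}{\left(-10602\right) \left(- \frac{1}{29177}\right)} - 29078 \left(- \frac{i \sqrt{129}}{129}\right) = \frac{58}{\frac{10602}{29177}} + \frac{29078 i \sqrt{129}}{129} = 58 \cdot \frac{29177}{10602} + \frac{29078 i \sqrt{129}}{129} = \frac{846133}{5301} + \frac{29078 i \sqrt{129}}{129}$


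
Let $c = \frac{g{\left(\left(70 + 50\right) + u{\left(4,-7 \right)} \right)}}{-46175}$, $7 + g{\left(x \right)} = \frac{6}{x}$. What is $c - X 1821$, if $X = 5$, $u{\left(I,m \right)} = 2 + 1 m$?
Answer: $- \frac{48348687326}{5310125} \approx -9105.0$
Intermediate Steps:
$u{\left(I,m \right)} = 2 + m$
$g{\left(x \right)} = -7 + \frac{6}{x}$
$c = \frac{799}{5310125}$ ($c = \frac{-7 + \frac{6}{\left(70 + 50\right) + \left(2 - 7\right)}}{-46175} = \left(-7 + \frac{6}{120 - 5}\right) \left(- \frac{1}{46175}\right) = \left(-7 + \frac{6}{115}\right) \left(- \frac{1}{46175}\right) = \left(- \frac{799}{115}\right) \left(- \frac{1}{46175}\right) = \frac{799}{5310125} \approx 0.00015047$)
$c - X 1821 = \frac{799}{5310125} - 5 \cdot 1821 = \frac{799}{5310125} - 9105 = - \frac{48348687326}{5310125}$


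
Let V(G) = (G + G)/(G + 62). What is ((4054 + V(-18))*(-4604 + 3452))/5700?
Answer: -856032/1045 ≈ -819.17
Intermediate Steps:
V(G) = 2*G/(62 + G) (V(G) = (2*G)/(62 + G) = 2*G/(62 + G))
((4054 + V(-18))*(-4604 + 3452))/5700 = ((4054 + 2*(-18)/(62 - 18))*(-4604 + 3452))/5700 = ((4054 + 2*(-18)/44)*(-1152))*(1/5700) = ((4054 + 2*(-18)*(1/44))*(-1152))*(1/5700) = ((4054 - 9/11)*(-1152))*(1/5700) = ((44585/11)*(-1152))*(1/5700) = -51361920/11*1/5700 = -856032/1045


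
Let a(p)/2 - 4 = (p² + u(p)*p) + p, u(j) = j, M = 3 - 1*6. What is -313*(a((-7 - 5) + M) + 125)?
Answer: -313939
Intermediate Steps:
M = -3 (M = 3 - 6 = -3)
a(p) = 8 + 2*p + 4*p² (a(p) = 8 + 2*((p² + p*p) + p) = 8 + 2*((p² + p²) + p) = 8 + 2*(2*p² + p) = 8 + 2*(p + 2*p²) = 8 + (2*p + 4*p²) = 8 + 2*p + 4*p²)
-313*(a((-7 - 5) + M) + 125) = -313*((8 + 2*((-7 - 5) - 3) + 4*((-7 - 5) - 3)²) + 125) = -313*((8 + 2*(-12 - 3) + 4*(-12 - 3)²) + 125) = -313*((8 + 2*(-15) + 4*(-15)²) + 125) = -313*((8 - 30 + 4*225) + 125) = -313*((8 - 30 + 900) + 125) = -313*(878 + 125) = -313*1003 = -313939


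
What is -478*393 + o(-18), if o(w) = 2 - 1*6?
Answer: -187858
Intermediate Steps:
o(w) = -4 (o(w) = 2 - 6 = -4)
-478*393 + o(-18) = -478*393 - 4 = -187854 - 4 = -187858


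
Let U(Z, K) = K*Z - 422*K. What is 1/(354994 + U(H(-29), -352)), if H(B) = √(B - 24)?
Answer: 251769/126778542178 + 88*I*√53/63389271089 ≈ 1.9859e-6 + 1.0107e-8*I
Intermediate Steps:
H(B) = √(-24 + B)
U(Z, K) = -422*K + K*Z
1/(354994 + U(H(-29), -352)) = 1/(354994 - 352*(-422 + √(-24 - 29))) = 1/(354994 - 352*(-422 + √(-53))) = 1/(354994 - 352*(-422 + I*√53)) = 1/(354994 + (148544 - 352*I*√53)) = 1/(503538 - 352*I*√53)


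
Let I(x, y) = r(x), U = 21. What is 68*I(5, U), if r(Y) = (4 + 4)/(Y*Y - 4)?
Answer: 544/21 ≈ 25.905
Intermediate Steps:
r(Y) = 8/(-4 + Y²) (r(Y) = 8/(Y² - 4) = 8/(-4 + Y²))
I(x, y) = 8/(-4 + x²)
68*I(5, U) = 68*(8/(-4 + 5²)) = 68*(8/(-4 + 25)) = 68*(8/21) = 544/21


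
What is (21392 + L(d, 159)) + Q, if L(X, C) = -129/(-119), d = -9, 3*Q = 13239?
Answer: 3070924/119 ≈ 25806.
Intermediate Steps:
Q = 4413 (Q = (⅓)*13239 = 4413)
L(X, C) = 129/119 (L(X, C) = -129*(-1/119) = 129/119)
(21392 + L(d, 159)) + Q = (21392 + 129/119) + 4413 = 2545777/119 + 4413 = 3070924/119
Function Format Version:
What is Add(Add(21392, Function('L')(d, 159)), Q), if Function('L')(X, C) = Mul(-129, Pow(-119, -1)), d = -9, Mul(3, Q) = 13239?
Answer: Rational(3070924, 119) ≈ 25806.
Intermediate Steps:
Q = 4413 (Q = Mul(Rational(1, 3), 13239) = 4413)
Function('L')(X, C) = Rational(129, 119) (Function('L')(X, C) = Mul(-129, Rational(-1, 119)) = Rational(129, 119))
Add(Add(21392, Function('L')(d, 159)), Q) = Add(Add(21392, Rational(129, 119)), 4413) = Add(Rational(2545777, 119), 4413) = Rational(3070924, 119)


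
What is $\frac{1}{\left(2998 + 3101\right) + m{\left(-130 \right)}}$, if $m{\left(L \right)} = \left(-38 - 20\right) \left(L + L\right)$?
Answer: $\frac{1}{21179} \approx 4.7217 \cdot 10^{-5}$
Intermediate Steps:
$m{\left(L \right)} = - 116 L$ ($m{\left(L \right)} = - 58 \cdot 2 L = - 116 L$)
$\frac{1}{\left(2998 + 3101\right) + m{\left(-130 \right)}} = \frac{1}{\left(2998 + 3101\right) - -15080} = \frac{1}{6099 + 15080} = \frac{1}{21179}$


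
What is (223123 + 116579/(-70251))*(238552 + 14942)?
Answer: 1324463672348412/23417 ≈ 5.6560e+10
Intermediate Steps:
(223123 + 116579/(-70251))*(238552 + 14942) = (223123 + 116579*(-1/70251))*253494 = (223123 - 116579/70251)*253494 = (15674497294/70251)*253494 = 1324463672348412/23417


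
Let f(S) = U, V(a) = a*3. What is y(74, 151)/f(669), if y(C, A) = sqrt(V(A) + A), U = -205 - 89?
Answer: -sqrt(151)/147 ≈ -0.083593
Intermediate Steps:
V(a) = 3*a
U = -294
y(C, A) = 2*sqrt(A) (y(C, A) = sqrt(3*A + A) = sqrt(4*A) = 2*sqrt(A))
f(S) = -294
y(74, 151)/f(669) = (2*sqrt(151))/(-294) = (2*sqrt(151))*(-1/294) = -sqrt(151)/147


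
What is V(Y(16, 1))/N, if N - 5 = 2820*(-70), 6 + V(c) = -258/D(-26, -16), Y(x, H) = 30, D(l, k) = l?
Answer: -51/2566135 ≈ -1.9874e-5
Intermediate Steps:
V(c) = 51/13 (V(c) = -6 - 258/(-26) = -6 - 258*(-1/26) = -6 + 129/13 = 51/13)
N = -197395 (N = 5 + 2820*(-70) = 5 - 197400 = -197395)
V(Y(16, 1))/N = (51/13)/(-197395) = (51/13)*(-1/197395) = -51/2566135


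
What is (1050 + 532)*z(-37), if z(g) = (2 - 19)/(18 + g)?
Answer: 26894/19 ≈ 1415.5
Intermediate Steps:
z(g) = -17/(18 + g)
(1050 + 532)*z(-37) = (1050 + 532)*(-17/(18 - 37)) = 1582*(-17/(-19)) = 1582*(-17*(-1/19)) = 1582*(17/19) = 26894/19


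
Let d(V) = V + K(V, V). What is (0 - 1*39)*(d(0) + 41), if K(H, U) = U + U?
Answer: -1599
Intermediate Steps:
K(H, U) = 2*U
d(V) = 3*V (d(V) = V + 2*V = 3*V)
(0 - 1*39)*(d(0) + 41) = (0 - 1*39)*(3*0 + 41) = (0 - 39)*(0 + 41) = -39*41 = -1599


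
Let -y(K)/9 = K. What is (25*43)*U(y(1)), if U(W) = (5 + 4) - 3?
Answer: 6450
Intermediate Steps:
y(K) = -9*K
U(W) = 6 (U(W) = 9 - 3 = 6)
(25*43)*U(y(1)) = (25*43)*6 = 1075*6 = 6450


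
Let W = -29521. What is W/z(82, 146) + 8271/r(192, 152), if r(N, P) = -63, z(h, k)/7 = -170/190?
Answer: 545276/119 ≈ 4582.1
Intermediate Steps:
z(h, k) = -119/19 (z(h, k) = 7*(-170/190) = 7*(-170*1/190) = 7*(-17/19) = -119/19)
W/z(82, 146) + 8271/r(192, 152) = -29521/(-119/19) + 8271/(-63) = -29521*(-19/119) + 8271*(-1/63) = 560899/119 - 919/7 = 545276/119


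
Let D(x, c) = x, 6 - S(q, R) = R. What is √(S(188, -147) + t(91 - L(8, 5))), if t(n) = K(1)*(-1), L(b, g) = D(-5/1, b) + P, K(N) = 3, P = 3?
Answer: 5*√6 ≈ 12.247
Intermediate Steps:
S(q, R) = 6 - R
L(b, g) = -2 (L(b, g) = -5/1 + 3 = -5*1 + 3 = -5 + 3 = -2)
t(n) = -3 (t(n) = 3*(-1) = -3)
√(S(188, -147) + t(91 - L(8, 5))) = √((6 - 1*(-147)) - 3) = √((6 + 147) - 3) = √(153 - 3) = √150 = 5*√6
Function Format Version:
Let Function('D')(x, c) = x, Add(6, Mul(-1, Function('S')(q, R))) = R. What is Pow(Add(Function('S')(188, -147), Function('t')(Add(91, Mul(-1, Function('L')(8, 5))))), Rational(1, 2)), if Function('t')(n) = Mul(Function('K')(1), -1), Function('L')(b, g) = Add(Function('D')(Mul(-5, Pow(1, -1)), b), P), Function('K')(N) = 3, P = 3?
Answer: Mul(5, Pow(6, Rational(1, 2))) ≈ 12.247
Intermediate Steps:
Function('S')(q, R) = Add(6, Mul(-1, R))
Function('L')(b, g) = -2 (Function('L')(b, g) = Add(Mul(-5, Pow(1, -1)), 3) = Add(Mul(-5, 1), 3) = Add(-5, 3) = -2)
Function('t')(n) = -3 (Function('t')(n) = Mul(3, -1) = -3)
Pow(Add(Function('S')(188, -147), Function('t')(Add(91, Mul(-1, Function('L')(8, 5))))), Rational(1, 2)) = Pow(Add(Add(6, Mul(-1, -147)), -3), Rational(1, 2)) = Pow(Add(Add(6, 147), -3), Rational(1, 2)) = Pow(Add(153, -3), Rational(1, 2)) = Pow(150, Rational(1, 2)) = Mul(5, Pow(6, Rational(1, 2)))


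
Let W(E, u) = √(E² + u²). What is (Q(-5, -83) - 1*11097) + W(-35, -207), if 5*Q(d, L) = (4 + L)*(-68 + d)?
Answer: -49718/5 + √44074 ≈ -9733.7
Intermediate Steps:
Q(d, L) = (-68 + d)*(4 + L)/5 (Q(d, L) = ((4 + L)*(-68 + d))/5 = ((-68 + d)*(4 + L))/5 = (-68 + d)*(4 + L)/5)
(Q(-5, -83) - 1*11097) + W(-35, -207) = ((-272/5 - 68/5*(-83) + (⅘)*(-5) + (⅕)*(-83)*(-5)) - 1*11097) + √((-35)² + (-207)²) = ((-272/5 + 5644/5 - 4 + 83) - 11097) + √(1225 + 42849) = (5767/5 - 11097) + √44074 = -49718/5 + √44074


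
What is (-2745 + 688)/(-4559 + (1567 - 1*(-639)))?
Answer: 2057/2353 ≈ 0.87420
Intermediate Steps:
(-2745 + 688)/(-4559 + (1567 - 1*(-639))) = -2057/(-4559 + (1567 + 639)) = -2057/(-4559 + 2206) = -2057/(-2353) = -2057*(-1/2353) = 2057/2353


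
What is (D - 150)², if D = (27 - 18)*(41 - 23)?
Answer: 144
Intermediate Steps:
D = 162 (D = 9*18 = 162)
(D - 150)² = (162 - 150)² = 12² = 144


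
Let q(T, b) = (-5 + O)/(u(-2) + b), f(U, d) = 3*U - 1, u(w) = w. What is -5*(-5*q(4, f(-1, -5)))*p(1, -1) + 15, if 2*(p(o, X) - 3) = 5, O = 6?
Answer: -95/12 ≈ -7.9167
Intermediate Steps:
p(o, X) = 11/2 (p(o, X) = 3 + (½)*5 = 3 + 5/2 = 11/2)
f(U, d) = -1 + 3*U
q(T, b) = 1/(-2 + b) (q(T, b) = (-5 + 6)/(-2 + b) = 1/(-2 + b))
-5*(-5*q(4, f(-1, -5)))*p(1, -1) + 15 = -5*(-5/(-2 + (-1 + 3*(-1))))*11/2 + 15 = -5*(-5/(-2 + (-1 - 3)))*11/2 + 15 = -5*(-5/(-2 - 4))*11/2 + 15 = -5*(-5/(-6))*11/2 + 15 = -5*(-5*(-⅙))*11/2 + 15 = -25*11/(6*2) + 15 = -5*55/12 + 15 = -275/12 + 15 = -95/12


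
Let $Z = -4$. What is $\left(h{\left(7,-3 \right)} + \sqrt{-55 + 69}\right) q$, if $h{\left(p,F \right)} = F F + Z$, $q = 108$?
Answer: $540 + 108 \sqrt{14} \approx 944.1$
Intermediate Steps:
$h{\left(p,F \right)} = -4 + F^{2}$ ($h{\left(p,F \right)} = F F - 4 = F^{2} - 4 = -4 + F^{2}$)
$\left(h{\left(7,-3 \right)} + \sqrt{-55 + 69}\right) q = \left(\left(-4 + \left(-3\right)^{2}\right) + \sqrt{-55 + 69}\right) 108 = \left(\left(-4 + 9\right) + \sqrt{14}\right) 108 = \left(5 + \sqrt{14}\right) 108 = 540 + 108 \sqrt{14}$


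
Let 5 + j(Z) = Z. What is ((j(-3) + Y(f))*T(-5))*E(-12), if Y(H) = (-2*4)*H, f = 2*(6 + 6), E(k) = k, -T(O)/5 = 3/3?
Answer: -12000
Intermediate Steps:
T(O) = -5 (T(O) = -15/3 = -5*1 = -5)
j(Z) = -5 + Z
f = 24 (f = 2*12 = 24)
Y(H) = -8*H
((j(-3) + Y(f))*T(-5))*E(-12) = (((-5 - 3) - 8*24)*(-5))*(-12) = ((-8 - 192)*(-5))*(-12) = -200*(-5)*(-12) = 1000*(-12) = -12000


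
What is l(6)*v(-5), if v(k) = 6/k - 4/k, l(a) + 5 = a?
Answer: -2/5 ≈ -0.40000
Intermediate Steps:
l(a) = -5 + a
v(k) = 2/k
l(6)*v(-5) = (-5 + 6)*(2/(-5)) = 1*(2*(-1/5)) = 1*(-2/5) = -2/5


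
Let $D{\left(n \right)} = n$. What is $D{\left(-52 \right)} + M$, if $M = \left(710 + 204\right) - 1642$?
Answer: $-780$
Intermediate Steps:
$M = -728$ ($M = 914 - 1642 = -728$)
$D{\left(-52 \right)} + M = -52 - 728 = -780$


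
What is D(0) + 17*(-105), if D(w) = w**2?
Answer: -1785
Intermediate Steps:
D(0) + 17*(-105) = 0**2 + 17*(-105) = 0 - 1785 = -1785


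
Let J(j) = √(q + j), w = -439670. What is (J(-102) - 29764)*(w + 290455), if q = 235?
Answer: 4441235260 - 149215*√133 ≈ 4.4395e+9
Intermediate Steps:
J(j) = √(235 + j)
(J(-102) - 29764)*(w + 290455) = (√(235 - 102) - 29764)*(-439670 + 290455) = (√133 - 29764)*(-149215) = (-29764 + √133)*(-149215) = 4441235260 - 149215*√133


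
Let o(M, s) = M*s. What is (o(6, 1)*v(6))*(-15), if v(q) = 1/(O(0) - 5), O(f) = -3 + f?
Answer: 45/4 ≈ 11.250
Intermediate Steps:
v(q) = -⅛ (v(q) = 1/((-3 + 0) - 5) = 1/(-3 - 5) = 1/(-8) = -⅛)
(o(6, 1)*v(6))*(-15) = ((6*1)*(-⅛))*(-15) = (6*(-⅛))*(-15) = -¾*(-15) = 45/4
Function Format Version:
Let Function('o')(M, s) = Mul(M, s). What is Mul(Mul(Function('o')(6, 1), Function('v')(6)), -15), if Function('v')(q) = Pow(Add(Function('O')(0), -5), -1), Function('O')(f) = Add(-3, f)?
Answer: Rational(45, 4) ≈ 11.250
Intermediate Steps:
Function('v')(q) = Rational(-1, 8) (Function('v')(q) = Pow(Add(Add(-3, 0), -5), -1) = Pow(Add(-3, -5), -1) = Pow(-8, -1) = Rational(-1, 8))
Mul(Mul(Function('o')(6, 1), Function('v')(6)), -15) = Mul(Mul(Mul(6, 1), Rational(-1, 8)), -15) = Mul(Mul(6, Rational(-1, 8)), -15) = Mul(Rational(-3, 4), -15) = Rational(45, 4)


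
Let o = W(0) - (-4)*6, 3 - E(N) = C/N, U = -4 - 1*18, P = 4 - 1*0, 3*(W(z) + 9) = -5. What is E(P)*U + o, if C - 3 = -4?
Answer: -349/6 ≈ -58.167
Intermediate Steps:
C = -1 (C = 3 - 4 = -1)
W(z) = -32/3 (W(z) = -9 + (1/3)*(-5) = -9 - 5/3 = -32/3)
P = 4 (P = 4 + 0 = 4)
U = -22 (U = -4 - 18 = -22)
E(N) = 3 + 1/N (E(N) = 3 - (-1)/N = 3 + 1/N)
o = 40/3 (o = -32/3 - (-4)*6 = -32/3 - 1*(-24) = -32/3 + 24 = 40/3 ≈ 13.333)
E(P)*U + o = (3 + 1/4)*(-22) + 40/3 = (13/4)*(-22) + 40/3 = -143/2 + 40/3 = -349/6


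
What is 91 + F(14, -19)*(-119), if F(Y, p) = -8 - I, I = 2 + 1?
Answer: 1400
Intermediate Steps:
I = 3
F(Y, p) = -11 (F(Y, p) = -8 - 1*3 = -8 - 3 = -11)
91 + F(14, -19)*(-119) = 91 - 11*(-119) = 91 + 1309 = 1400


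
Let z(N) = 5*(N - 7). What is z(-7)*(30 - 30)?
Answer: 0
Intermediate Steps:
z(N) = -35 + 5*N (z(N) = 5*(-7 + N) = -35 + 5*N)
z(-7)*(30 - 30) = (-35 + 5*(-7))*(30 - 30) = (-35 - 35)*0 = -70*0 = 0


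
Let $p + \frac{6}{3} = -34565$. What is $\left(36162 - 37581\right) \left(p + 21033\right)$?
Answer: $19204746$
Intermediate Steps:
$p = -34567$ ($p = -2 - 34565 = -34567$)
$\left(36162 - 37581\right) \left(p + 21033\right) = \left(36162 - 37581\right) \left(-34567 + 21033\right) = \left(-1419\right) \left(-13534\right) = 19204746$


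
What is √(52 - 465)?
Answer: I*√413 ≈ 20.322*I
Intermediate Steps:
√(52 - 465) = √(-413) = I*√413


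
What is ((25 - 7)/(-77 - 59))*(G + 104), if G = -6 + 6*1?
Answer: -234/17 ≈ -13.765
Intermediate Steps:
G = 0 (G = -6 + 6 = 0)
((25 - 7)/(-77 - 59))*(G + 104) = ((25 - 7)/(-77 - 59))*(0 + 104) = (18/(-136))*104 = (18*(-1/136))*104 = -9/68*104 = -234/17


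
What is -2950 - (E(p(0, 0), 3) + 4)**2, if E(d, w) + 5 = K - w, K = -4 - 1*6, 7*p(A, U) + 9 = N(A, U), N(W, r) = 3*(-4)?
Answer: -3146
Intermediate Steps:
N(W, r) = -12
p(A, U) = -3 (p(A, U) = -9/7 + (1/7)*(-12) = -9/7 - 12/7 = -3)
K = -10 (K = -4 - 6 = -10)
E(d, w) = -15 - w (E(d, w) = -5 + (-10 - w) = -15 - w)
-2950 - (E(p(0, 0), 3) + 4)**2 = -2950 - ((-15 - 1*3) + 4)**2 = -2950 - ((-15 - 3) + 4)**2 = -2950 - (-18 + 4)**2 = -2950 - 1*(-14)**2 = -2950 - 1*196 = -2950 - 196 = -3146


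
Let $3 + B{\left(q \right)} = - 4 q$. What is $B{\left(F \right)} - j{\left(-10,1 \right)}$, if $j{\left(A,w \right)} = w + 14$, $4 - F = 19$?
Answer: $42$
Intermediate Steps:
$F = -15$ ($F = 4 - 19 = -15$)
$j{\left(A,w \right)} = 14 + w$
$B{\left(q \right)} = -3 - 4 q$
$B{\left(F \right)} - j{\left(-10,1 \right)} = \left(-3 - -60\right) - \left(14 + 1\right) = \left(-3 + 60\right) - 15 = 57 - 15 = 42$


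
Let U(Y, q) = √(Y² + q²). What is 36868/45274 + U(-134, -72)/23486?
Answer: 18434/22637 + √5785/11743 ≈ 0.82081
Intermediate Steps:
36868/45274 + U(-134, -72)/23486 = 36868/45274 + √((-134)² + (-72)²)/23486 = 36868*(1/45274) + √(17956 + 5184)*(1/23486) = 18434/22637 + √23140*(1/23486) = 18434/22637 + (2*√5785)*(1/23486) = 18434/22637 + √5785/11743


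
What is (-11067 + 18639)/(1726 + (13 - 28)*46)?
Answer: 1893/259 ≈ 7.3089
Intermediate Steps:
(-11067 + 18639)/(1726 + (13 - 28)*46) = 7572/(1726 - 15*46) = 7572/(1726 - 690) = 7572/1036 = 7572*(1/1036) = 1893/259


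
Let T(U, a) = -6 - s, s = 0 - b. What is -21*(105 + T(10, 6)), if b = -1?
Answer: -2058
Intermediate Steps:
s = 1 (s = 0 - 1*(-1) = 0 + 1 = 1)
T(U, a) = -7 (T(U, a) = -6 - 1*1 = -6 - 1 = -7)
-21*(105 + T(10, 6)) = -21*(105 - 7) = -21*98 = -2058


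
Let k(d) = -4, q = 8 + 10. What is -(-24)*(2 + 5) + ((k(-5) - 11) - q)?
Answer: 135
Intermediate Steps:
q = 18
-(-24)*(2 + 5) + ((k(-5) - 11) - q) = -(-24)*(2 + 5) + ((-4 - 11) - 1*18) = -(-24)*7 + (-15 - 18) = -8*(-21) - 33 = 168 - 33 = 135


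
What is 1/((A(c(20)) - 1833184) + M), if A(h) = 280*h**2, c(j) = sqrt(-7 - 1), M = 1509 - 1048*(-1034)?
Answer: -1/750283 ≈ -1.3328e-6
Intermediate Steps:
M = 1085141 (M = 1509 + 1083632 = 1085141)
c(j) = 2*I*sqrt(2) (c(j) = sqrt(-8) = 2*I*sqrt(2))
1/((A(c(20)) - 1833184) + M) = 1/((280*(2*I*sqrt(2))**2 - 1833184) + 1085141) = 1/((280*(-8) - 1833184) + 1085141) = 1/((-2240 - 1833184) + 1085141) = 1/(-1835424 + 1085141) = 1/(-750283) = -1/750283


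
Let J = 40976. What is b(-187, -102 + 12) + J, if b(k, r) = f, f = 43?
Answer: 41019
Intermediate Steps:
b(k, r) = 43
b(-187, -102 + 12) + J = 43 + 40976 = 41019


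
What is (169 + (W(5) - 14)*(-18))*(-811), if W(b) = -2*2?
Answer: -399823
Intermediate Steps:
W(b) = -4
(169 + (W(5) - 14)*(-18))*(-811) = (169 + (-4 - 14)*(-18))*(-811) = (169 - 18*(-18))*(-811) = (169 + 324)*(-811) = 493*(-811) = -399823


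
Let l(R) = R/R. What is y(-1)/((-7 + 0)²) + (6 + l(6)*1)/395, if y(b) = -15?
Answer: -5582/19355 ≈ -0.28840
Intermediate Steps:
l(R) = 1
y(-1)/((-7 + 0)²) + (6 + l(6)*1)/395 = -15/(-7 + 0)² + (6 + 1*1)/395 = -15/((-7)²) + (6 + 1)*(1/395) = -15/49 + 7*(1/395) = -15*1/49 + 7/395 = -15/49 + 7/395 = -5582/19355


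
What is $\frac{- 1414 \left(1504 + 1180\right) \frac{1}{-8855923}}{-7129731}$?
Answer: $- \frac{542168}{9020049820959} \approx -6.0107 \cdot 10^{-8}$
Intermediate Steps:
$\frac{- 1414 \left(1504 + 1180\right) \frac{1}{-8855923}}{-7129731} = \left(-1414\right) 2684 \left(- \frac{1}{8855923}\right) \left(- \frac{1}{7129731}\right) = \left(-3795176\right) \left(- \frac{1}{8855923}\right) \left(- \frac{1}{7129731}\right) = \frac{3795176}{8855923} \left(- \frac{1}{7129731}\right) = - \frac{542168}{9020049820959}$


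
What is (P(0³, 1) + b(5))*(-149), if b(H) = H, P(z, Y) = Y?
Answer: -894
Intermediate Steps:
(P(0³, 1) + b(5))*(-149) = (1 + 5)*(-149) = 6*(-149) = -894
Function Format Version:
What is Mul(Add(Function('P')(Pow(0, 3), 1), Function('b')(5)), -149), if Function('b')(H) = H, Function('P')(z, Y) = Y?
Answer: -894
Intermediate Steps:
Mul(Add(Function('P')(Pow(0, 3), 1), Function('b')(5)), -149) = Mul(Add(1, 5), -149) = Mul(6, -149) = -894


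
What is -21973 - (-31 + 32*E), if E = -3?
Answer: -21846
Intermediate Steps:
-21973 - (-31 + 32*E) = -21973 - (-31 + 32*(-3)) = -21973 - (-31 - 96) = -21973 - 1*(-127) = -21973 + 127 = -21846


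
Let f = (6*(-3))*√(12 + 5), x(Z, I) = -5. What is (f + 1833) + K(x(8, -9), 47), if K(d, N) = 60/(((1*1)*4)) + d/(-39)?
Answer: 72077/39 - 18*√17 ≈ 1773.9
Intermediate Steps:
K(d, N) = 15 - d/39 (K(d, N) = 60/((1*4)) + d*(-1/39) = 60/4 - d/39 = 60*(¼) - d/39 = 15 - d/39)
f = -18*√17 ≈ -74.216
(f + 1833) + K(x(8, -9), 47) = (-18*√17 + 1833) + (15 - 1/39*(-5)) = (1833 - 18*√17) + (15 + 5/39) = (1833 - 18*√17) + 590/39 = 72077/39 - 18*√17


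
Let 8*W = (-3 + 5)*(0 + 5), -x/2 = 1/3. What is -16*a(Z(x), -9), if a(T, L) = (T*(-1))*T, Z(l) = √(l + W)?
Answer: 28/3 ≈ 9.3333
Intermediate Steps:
x = -⅔ (x = -2/3 = -2*⅓ = -⅔ ≈ -0.66667)
W = 5/4 (W = ((-3 + 5)*(0 + 5))/8 = (2*5)/8 = (⅛)*10 = 5/4 ≈ 1.2500)
Z(l) = √(5/4 + l) (Z(l) = √(l + 5/4) = √(5/4 + l))
a(T, L) = -T² (a(T, L) = (-T)*T = -T²)
-16*a(Z(x), -9) = -(-16)*(√(5 + 4*(-⅔))/2)² = -(-16)*(√(5 - 8/3)/2)² = -(-16)*(√(7/3)/2)² = -(-16)*((√21/3)/2)² = -(-16)*(√21/6)² = -(-16)*7/12 = -16*(-7/12) = 28/3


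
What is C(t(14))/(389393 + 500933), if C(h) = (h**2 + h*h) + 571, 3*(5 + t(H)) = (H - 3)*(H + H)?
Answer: 176837/8012934 ≈ 0.022069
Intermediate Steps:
t(H) = -5 + 2*H*(-3 + H)/3 (t(H) = -5 + ((H - 3)*(H + H))/3 = -5 + ((-3 + H)*(2*H))/3 = -5 + (2*H*(-3 + H))/3 = -5 + 2*H*(-3 + H)/3)
C(h) = 571 + 2*h**2 (C(h) = (h**2 + h**2) + 571 = 2*h**2 + 571 = 571 + 2*h**2)
C(t(14))/(389393 + 500933) = (571 + 2*(-5 - 2*14 + (2/3)*14**2)**2)/(389393 + 500933) = (571 + 2*(-5 - 28 + (2/3)*196)**2)/890326 = (571 + 2*(-5 - 28 + 392/3)**2)*(1/890326) = (571 + 2*(293/3)**2)*(1/890326) = (571 + 2*(85849/9))*(1/890326) = (571 + 171698/9)*(1/890326) = (176837/9)*(1/890326) = 176837/8012934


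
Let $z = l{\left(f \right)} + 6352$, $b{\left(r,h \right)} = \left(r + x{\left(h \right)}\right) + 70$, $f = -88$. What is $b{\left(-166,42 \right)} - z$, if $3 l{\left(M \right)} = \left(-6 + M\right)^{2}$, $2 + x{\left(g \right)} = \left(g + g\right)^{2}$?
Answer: $- \frac{7018}{3} \approx -2339.3$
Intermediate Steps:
$x{\left(g \right)} = -2 + 4 g^{2}$ ($x{\left(g \right)} = -2 + \left(g + g\right)^{2} = -2 + \left(2 g\right)^{2} = -2 + 4 g^{2}$)
$l{\left(M \right)} = \frac{\left(-6 + M\right)^{2}}{3}$
$b{\left(r,h \right)} = 68 + r + 4 h^{2}$ ($b{\left(r,h \right)} = \left(r + \left(-2 + 4 h^{2}\right)\right) + 70 = \left(-2 + r + 4 h^{2}\right) + 70 = 68 + r + 4 h^{2}$)
$z = \frac{27892}{3}$ ($z = \frac{\left(-6 - 88\right)^{2}}{3} + 6352 = \frac{\left(-94\right)^{2}}{3} + 6352 = \frac{1}{3} \cdot 8836 + 6352 = \frac{8836}{3} + 6352 = \frac{27892}{3} \approx 9297.3$)
$b{\left(-166,42 \right)} - z = \left(68 - 166 + 4 \cdot 42^{2}\right) - \frac{27892}{3} = \left(68 - 166 + 4 \cdot 1764\right) - \frac{27892}{3} = \left(68 - 166 + 7056\right) - \frac{27892}{3} = 6958 - \frac{27892}{3} = - \frac{7018}{3}$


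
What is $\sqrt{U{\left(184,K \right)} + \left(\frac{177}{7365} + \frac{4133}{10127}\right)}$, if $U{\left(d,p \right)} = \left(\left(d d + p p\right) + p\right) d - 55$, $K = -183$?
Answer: $\frac{3 \sqrt{848714513944322120745}}{24861785} \approx 3515.4$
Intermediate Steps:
$U{\left(d,p \right)} = -55 + d \left(p + d^{2} + p^{2}\right)$ ($U{\left(d,p \right)} = \left(\left(d^{2} + p^{2}\right) + p\right) d - 55 = \left(p + d^{2} + p^{2}\right) d - 55 = d \left(p + d^{2} + p^{2}\right) - 55 = -55 + d \left(p + d^{2} + p^{2}\right)$)
$\sqrt{U{\left(184,K \right)} + \left(\frac{177}{7365} + \frac{4133}{10127}\right)} = \sqrt{\left(-55 + 184^{3} + 184 \left(-183\right) + 184 \left(-183\right)^{2}\right) + \left(\frac{177}{7365} + \frac{4133}{10127}\right)} = \sqrt{\left(-55 + 6229504 - 33672 + 184 \cdot 33489\right) + \left(177 \cdot \frac{1}{7365} + 4133 \cdot \frac{1}{10127}\right)} = \sqrt{\left(-55 + 6229504 - 33672 + 6161976\right) + \left(\frac{59}{2455} + \frac{4133}{10127}\right)} = \sqrt{12357753 + \frac{10744008}{24861785}} = \sqrt{\frac{307235808913113}{24861785}} = \frac{3 \sqrt{848714513944322120745}}{24861785}$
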